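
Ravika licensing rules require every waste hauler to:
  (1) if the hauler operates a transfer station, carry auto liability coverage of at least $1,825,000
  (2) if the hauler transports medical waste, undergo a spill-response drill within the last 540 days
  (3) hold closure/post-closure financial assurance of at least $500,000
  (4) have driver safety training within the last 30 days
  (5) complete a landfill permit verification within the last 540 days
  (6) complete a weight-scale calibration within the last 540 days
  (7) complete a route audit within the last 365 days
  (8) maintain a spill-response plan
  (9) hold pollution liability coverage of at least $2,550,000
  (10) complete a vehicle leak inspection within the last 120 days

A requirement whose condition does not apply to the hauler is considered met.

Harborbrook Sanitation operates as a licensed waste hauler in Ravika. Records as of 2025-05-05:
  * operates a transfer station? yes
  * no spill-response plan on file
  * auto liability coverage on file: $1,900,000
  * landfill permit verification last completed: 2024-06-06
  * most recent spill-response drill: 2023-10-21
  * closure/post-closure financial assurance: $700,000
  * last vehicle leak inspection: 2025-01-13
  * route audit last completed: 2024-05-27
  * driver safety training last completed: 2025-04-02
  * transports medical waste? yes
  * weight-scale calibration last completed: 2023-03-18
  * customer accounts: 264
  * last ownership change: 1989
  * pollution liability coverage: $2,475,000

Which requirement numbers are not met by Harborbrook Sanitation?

1. condition 'operates a transfer station' holds; auto liability coverage $1,900,000 ≥ $1,825,000 → met
2. condition 'transports medical waste' holds; spill-response drill 562 days ago vs limit 540 → not met
3. closure/post-closure financial assurance $700,000 ≥ $500,000 → met
4. driver safety training 33 days ago vs limit 30 → not met
5. landfill permit verification 333 days ago vs limit 540 → met
6. weight-scale calibration 779 days ago vs limit 540 → not met
7. route audit 343 days ago vs limit 365 → met
8. spill-response plan absent → not met
9. pollution liability coverage $2,475,000 < $2,550,000 → not met
10. vehicle leak inspection 112 days ago vs limit 120 → met
Not met: 2, 4, 6, 8, 9

2, 4, 6, 8, 9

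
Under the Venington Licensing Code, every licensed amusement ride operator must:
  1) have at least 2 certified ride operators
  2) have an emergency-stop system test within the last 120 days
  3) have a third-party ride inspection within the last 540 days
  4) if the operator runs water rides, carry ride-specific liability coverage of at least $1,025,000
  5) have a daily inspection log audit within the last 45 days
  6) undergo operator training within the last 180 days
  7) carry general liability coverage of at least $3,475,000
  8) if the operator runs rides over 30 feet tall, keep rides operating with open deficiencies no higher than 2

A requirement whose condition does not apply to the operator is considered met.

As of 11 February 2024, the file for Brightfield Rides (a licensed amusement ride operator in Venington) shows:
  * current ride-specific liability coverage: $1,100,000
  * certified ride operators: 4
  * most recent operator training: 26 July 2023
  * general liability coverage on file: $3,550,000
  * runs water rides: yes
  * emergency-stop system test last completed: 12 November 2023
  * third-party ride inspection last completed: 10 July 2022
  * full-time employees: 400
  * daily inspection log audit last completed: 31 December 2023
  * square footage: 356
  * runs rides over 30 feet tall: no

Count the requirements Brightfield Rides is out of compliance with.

1. certified ride operators 4 ≥ 2 → met
2. emergency-stop system test 91 days ago vs limit 120 → met
3. third-party ride inspection 581 days ago vs limit 540 → not met
4. condition 'runs water rides' holds; ride-specific liability coverage $1,100,000 ≥ $1,025,000 → met
5. daily inspection log audit 42 days ago vs limit 45 → met
6. operator training 200 days ago vs limit 180 → not met
7. general liability coverage $3,550,000 ≥ $3,475,000 → met
8. condition 'runs rides over 30 feet tall' does not hold → requirement n/a → met
Not met: 2 of 8

2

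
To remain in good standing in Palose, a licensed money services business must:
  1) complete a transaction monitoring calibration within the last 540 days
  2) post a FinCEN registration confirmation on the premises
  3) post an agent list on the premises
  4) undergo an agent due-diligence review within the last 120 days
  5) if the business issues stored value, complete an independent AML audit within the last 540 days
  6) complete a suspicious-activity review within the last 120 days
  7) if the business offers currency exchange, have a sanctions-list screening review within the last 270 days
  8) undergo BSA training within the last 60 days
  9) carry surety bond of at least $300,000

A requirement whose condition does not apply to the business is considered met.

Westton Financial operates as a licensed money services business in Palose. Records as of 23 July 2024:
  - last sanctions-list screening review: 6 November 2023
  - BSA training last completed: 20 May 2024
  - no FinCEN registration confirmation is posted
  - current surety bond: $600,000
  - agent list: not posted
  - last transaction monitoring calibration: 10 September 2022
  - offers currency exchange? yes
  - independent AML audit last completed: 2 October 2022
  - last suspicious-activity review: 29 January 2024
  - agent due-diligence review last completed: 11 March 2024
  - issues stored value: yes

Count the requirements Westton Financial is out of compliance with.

1. transaction monitoring calibration 682 days ago vs limit 540 → not met
2. FinCEN registration confirmation absent → not met
3. agent list absent → not met
4. agent due-diligence review 134 days ago vs limit 120 → not met
5. condition 'issues stored value' holds; independent AML audit 660 days ago vs limit 540 → not met
6. suspicious-activity review 176 days ago vs limit 120 → not met
7. condition 'offers currency exchange' holds; sanctions-list screening review 260 days ago vs limit 270 → met
8. BSA training 64 days ago vs limit 60 → not met
9. surety bond $600,000 ≥ $300,000 → met
Not met: 7 of 9

7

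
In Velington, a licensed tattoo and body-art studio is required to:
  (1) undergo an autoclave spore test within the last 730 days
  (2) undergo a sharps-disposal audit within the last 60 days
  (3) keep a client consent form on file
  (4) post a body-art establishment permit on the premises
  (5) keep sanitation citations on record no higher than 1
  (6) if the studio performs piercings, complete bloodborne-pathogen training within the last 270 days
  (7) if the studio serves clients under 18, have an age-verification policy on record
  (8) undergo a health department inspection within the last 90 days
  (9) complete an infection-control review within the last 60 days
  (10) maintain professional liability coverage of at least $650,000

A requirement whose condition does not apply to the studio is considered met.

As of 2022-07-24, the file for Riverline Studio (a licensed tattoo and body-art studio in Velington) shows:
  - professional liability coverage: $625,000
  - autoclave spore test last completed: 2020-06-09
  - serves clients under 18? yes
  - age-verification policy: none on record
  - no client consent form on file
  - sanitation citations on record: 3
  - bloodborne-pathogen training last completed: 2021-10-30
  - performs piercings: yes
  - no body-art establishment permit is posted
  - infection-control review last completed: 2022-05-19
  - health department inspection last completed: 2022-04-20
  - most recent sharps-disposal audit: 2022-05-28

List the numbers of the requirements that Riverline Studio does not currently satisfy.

1. autoclave spore test 775 days ago vs limit 730 → not met
2. sharps-disposal audit 57 days ago vs limit 60 → met
3. client consent form absent → not met
4. body-art establishment permit absent → not met
5. sanitation citations on record 3 > 1 → not met
6. condition 'performs piercings' holds; bloodborne-pathogen training 267 days ago vs limit 270 → met
7. condition 'serves clients under 18' holds; age-verification policy absent → not met
8. health department inspection 95 days ago vs limit 90 → not met
9. infection-control review 66 days ago vs limit 60 → not met
10. professional liability coverage $625,000 < $650,000 → not met
Not met: 1, 3, 4, 5, 7, 8, 9, 10

1, 3, 4, 5, 7, 8, 9, 10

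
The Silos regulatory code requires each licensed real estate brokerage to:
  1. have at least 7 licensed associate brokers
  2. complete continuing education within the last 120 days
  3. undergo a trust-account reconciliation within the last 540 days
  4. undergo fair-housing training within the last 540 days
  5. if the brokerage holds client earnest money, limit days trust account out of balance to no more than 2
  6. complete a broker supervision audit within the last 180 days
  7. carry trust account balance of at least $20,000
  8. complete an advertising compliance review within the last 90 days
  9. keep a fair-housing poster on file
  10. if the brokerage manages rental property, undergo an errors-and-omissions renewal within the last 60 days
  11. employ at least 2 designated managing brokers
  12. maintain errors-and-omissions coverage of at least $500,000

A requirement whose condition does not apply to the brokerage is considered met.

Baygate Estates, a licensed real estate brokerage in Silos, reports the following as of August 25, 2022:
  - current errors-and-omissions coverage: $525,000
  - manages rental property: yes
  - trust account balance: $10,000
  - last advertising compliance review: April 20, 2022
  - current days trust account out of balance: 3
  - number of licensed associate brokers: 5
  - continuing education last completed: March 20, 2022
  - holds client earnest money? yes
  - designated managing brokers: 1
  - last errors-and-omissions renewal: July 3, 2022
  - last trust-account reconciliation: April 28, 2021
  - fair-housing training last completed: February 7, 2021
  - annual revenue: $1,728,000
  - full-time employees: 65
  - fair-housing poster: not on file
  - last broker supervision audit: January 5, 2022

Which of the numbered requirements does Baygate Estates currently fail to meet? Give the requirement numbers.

1, 2, 4, 5, 6, 7, 8, 9, 11

1. licensed associate brokers 5 < 7 → not met
2. continuing education 158 days ago vs limit 120 → not met
3. trust-account reconciliation 484 days ago vs limit 540 → met
4. fair-housing training 564 days ago vs limit 540 → not met
5. condition 'holds client earnest money' holds; days trust account out of balance 3 > 2 → not met
6. broker supervision audit 232 days ago vs limit 180 → not met
7. trust account balance $10,000 < $20,000 → not met
8. advertising compliance review 127 days ago vs limit 90 → not met
9. fair-housing poster absent → not met
10. condition 'manages rental property' holds; errors-and-omissions renewal 53 days ago vs limit 60 → met
11. designated managing brokers 1 < 2 → not met
12. errors-and-omissions coverage $525,000 ≥ $500,000 → met
Not met: 1, 2, 4, 5, 6, 7, 8, 9, 11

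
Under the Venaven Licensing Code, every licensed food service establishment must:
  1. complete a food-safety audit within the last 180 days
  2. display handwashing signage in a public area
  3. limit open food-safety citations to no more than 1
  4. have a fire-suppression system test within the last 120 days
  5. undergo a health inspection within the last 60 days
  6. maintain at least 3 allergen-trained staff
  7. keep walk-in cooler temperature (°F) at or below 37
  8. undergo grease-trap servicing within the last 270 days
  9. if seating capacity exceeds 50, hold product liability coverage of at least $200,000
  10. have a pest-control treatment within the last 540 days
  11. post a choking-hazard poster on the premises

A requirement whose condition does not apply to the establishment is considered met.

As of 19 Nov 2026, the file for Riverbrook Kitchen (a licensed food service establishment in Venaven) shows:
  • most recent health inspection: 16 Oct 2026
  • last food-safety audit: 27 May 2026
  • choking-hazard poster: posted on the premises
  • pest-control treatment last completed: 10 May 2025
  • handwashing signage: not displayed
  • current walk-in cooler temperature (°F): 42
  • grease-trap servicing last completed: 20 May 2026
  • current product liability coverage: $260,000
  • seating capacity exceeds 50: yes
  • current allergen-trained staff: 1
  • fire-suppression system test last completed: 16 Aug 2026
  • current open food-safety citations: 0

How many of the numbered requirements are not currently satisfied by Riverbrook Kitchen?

1. food-safety audit 176 days ago vs limit 180 → met
2. handwashing signage absent → not met
3. open food-safety citations 0 ≤ 1 → met
4. fire-suppression system test 95 days ago vs limit 120 → met
5. health inspection 34 days ago vs limit 60 → met
6. allergen-trained staff 1 < 3 → not met
7. walk-in cooler temperature (°F) 42 > 37 → not met
8. grease-trap servicing 183 days ago vs limit 270 → met
9. condition 'seating capacity exceeds 50' holds; product liability coverage $260,000 ≥ $200,000 → met
10. pest-control treatment 558 days ago vs limit 540 → not met
11. choking-hazard poster present → met
Not met: 4 of 11

4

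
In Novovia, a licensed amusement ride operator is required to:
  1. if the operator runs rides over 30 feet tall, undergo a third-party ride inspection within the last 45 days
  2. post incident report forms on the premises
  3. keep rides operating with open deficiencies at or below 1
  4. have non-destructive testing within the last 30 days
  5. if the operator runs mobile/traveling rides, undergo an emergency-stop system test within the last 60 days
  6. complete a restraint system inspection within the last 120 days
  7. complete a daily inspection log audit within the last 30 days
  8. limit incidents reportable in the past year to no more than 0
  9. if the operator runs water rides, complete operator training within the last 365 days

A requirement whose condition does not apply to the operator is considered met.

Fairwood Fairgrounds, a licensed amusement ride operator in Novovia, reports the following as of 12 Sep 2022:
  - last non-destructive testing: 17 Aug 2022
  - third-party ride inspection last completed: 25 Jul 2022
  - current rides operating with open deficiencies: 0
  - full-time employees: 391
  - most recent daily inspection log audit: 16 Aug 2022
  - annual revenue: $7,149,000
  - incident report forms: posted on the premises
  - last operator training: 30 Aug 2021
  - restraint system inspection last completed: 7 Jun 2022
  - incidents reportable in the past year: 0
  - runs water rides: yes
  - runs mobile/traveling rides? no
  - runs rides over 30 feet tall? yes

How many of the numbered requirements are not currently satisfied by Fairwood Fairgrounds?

2

1. condition 'runs rides over 30 feet tall' holds; third-party ride inspection 49 days ago vs limit 45 → not met
2. incident report forms present → met
3. rides operating with open deficiencies 0 ≤ 1 → met
4. non-destructive testing 26 days ago vs limit 30 → met
5. condition 'runs mobile/traveling rides' does not hold → requirement n/a → met
6. restraint system inspection 97 days ago vs limit 120 → met
7. daily inspection log audit 27 days ago vs limit 30 → met
8. incidents reportable in the past year 0 ≤ 0 → met
9. condition 'runs water rides' holds; operator training 378 days ago vs limit 365 → not met
Not met: 2 of 9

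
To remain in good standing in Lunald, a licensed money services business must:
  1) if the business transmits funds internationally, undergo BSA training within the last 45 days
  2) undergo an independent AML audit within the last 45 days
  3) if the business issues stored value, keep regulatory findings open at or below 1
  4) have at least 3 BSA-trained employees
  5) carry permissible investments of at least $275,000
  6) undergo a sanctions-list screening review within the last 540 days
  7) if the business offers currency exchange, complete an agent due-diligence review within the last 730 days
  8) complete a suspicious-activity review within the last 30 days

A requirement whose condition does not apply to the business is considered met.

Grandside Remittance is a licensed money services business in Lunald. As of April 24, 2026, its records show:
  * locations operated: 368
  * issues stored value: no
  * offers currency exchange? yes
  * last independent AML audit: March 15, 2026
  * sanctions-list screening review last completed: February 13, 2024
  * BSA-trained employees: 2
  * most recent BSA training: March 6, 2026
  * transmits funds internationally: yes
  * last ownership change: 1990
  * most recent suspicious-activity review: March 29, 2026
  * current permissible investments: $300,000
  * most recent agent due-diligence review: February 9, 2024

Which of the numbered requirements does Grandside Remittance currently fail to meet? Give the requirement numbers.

1. condition 'transmits funds internationally' holds; BSA training 49 days ago vs limit 45 → not met
2. independent AML audit 40 days ago vs limit 45 → met
3. condition 'issues stored value' does not hold → requirement n/a → met
4. BSA-trained employees 2 < 3 → not met
5. permissible investments $300,000 ≥ $275,000 → met
6. sanctions-list screening review 801 days ago vs limit 540 → not met
7. condition 'offers currency exchange' holds; agent due-diligence review 805 days ago vs limit 730 → not met
8. suspicious-activity review 26 days ago vs limit 30 → met
Not met: 1, 4, 6, 7

1, 4, 6, 7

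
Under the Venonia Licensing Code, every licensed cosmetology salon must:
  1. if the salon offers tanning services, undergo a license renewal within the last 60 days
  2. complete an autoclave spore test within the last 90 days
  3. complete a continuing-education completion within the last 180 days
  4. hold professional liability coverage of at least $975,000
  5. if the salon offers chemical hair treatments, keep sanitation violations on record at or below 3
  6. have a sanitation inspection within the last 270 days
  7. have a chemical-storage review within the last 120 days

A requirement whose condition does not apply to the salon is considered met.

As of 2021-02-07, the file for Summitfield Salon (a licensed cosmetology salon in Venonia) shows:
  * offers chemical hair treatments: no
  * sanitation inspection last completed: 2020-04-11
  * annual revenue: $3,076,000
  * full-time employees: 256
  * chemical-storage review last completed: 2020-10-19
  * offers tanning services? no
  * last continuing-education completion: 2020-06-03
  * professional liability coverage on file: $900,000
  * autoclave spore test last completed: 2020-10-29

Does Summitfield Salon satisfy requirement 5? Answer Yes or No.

5. condition 'offers chemical hair treatments' does not hold → requirement n/a → met

Yes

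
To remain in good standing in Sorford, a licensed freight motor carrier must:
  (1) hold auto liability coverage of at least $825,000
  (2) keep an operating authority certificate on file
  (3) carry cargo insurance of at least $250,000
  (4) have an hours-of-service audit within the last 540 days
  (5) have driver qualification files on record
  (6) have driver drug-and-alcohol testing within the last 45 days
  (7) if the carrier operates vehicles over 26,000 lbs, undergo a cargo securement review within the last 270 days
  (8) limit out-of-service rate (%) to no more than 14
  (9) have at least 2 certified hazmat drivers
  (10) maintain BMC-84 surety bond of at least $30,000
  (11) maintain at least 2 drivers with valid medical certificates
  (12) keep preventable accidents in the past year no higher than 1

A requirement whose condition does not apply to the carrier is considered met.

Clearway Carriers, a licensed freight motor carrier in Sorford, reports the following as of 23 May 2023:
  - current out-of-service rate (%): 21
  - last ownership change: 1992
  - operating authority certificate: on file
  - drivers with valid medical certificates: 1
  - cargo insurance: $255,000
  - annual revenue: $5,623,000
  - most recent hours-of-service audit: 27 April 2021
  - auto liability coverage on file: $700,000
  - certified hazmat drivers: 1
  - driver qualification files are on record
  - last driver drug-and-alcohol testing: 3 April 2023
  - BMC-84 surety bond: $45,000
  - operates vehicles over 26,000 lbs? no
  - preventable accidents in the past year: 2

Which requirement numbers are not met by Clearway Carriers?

1, 4, 6, 8, 9, 11, 12

1. auto liability coverage $700,000 < $825,000 → not met
2. operating authority certificate present → met
3. cargo insurance $255,000 ≥ $250,000 → met
4. hours-of-service audit 756 days ago vs limit 540 → not met
5. driver qualification files present → met
6. driver drug-and-alcohol testing 50 days ago vs limit 45 → not met
7. condition 'operates vehicles over 26,000 lbs' does not hold → requirement n/a → met
8. out-of-service rate (%) 21 > 14 → not met
9. certified hazmat drivers 1 < 2 → not met
10. BMC-84 surety bond $45,000 ≥ $30,000 → met
11. drivers with valid medical certificates 1 < 2 → not met
12. preventable accidents in the past year 2 > 1 → not met
Not met: 1, 4, 6, 8, 9, 11, 12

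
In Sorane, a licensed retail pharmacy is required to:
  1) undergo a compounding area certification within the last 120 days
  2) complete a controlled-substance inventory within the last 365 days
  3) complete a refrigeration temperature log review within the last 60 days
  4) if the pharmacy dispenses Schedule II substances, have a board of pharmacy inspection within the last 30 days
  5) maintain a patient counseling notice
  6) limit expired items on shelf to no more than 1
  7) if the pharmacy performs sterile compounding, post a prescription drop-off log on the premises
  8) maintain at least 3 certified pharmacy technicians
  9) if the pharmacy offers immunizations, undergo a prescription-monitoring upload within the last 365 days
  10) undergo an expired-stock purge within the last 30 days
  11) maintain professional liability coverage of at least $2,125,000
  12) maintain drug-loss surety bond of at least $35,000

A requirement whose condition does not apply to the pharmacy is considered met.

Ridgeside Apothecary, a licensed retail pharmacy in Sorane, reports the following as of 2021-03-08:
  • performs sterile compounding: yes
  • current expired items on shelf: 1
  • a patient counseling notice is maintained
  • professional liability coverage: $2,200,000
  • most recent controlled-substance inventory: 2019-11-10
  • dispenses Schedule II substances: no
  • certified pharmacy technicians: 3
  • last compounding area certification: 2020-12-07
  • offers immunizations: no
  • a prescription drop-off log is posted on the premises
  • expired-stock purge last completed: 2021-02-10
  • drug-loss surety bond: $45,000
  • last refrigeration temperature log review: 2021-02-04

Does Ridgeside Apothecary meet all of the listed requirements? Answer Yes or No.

1. compounding area certification 91 days ago vs limit 120 → met
2. controlled-substance inventory 484 days ago vs limit 365 → not met
3. refrigeration temperature log review 32 days ago vs limit 60 → met
4. condition 'dispenses Schedule II substances' does not hold → requirement n/a → met
5. patient counseling notice present → met
6. expired items on shelf 1 ≤ 1 → met
7. condition 'performs sterile compounding' holds; prescription drop-off log present → met
8. certified pharmacy technicians 3 ≥ 3 → met
9. condition 'offers immunizations' does not hold → requirement n/a → met
10. expired-stock purge 26 days ago vs limit 30 → met
11. professional liability coverage $2,200,000 ≥ $2,125,000 → met
12. drug-loss surety bond $45,000 ≥ $35,000 → met
Not met: 2

No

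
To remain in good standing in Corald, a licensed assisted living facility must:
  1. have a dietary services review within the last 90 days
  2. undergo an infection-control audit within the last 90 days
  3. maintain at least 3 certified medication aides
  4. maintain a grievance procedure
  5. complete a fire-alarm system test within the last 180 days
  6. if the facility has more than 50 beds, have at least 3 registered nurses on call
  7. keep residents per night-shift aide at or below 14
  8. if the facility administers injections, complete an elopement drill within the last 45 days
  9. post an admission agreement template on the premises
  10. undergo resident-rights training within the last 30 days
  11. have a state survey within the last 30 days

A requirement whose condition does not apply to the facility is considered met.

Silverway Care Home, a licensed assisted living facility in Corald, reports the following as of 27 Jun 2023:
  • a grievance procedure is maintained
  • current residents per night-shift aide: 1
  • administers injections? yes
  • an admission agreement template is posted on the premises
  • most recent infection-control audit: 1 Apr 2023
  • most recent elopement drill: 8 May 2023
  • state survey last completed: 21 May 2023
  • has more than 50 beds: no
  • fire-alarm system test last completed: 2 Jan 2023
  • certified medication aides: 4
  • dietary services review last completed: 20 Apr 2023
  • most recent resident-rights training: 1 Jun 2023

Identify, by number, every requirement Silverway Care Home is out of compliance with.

8, 11

1. dietary services review 68 days ago vs limit 90 → met
2. infection-control audit 87 days ago vs limit 90 → met
3. certified medication aides 4 ≥ 3 → met
4. grievance procedure present → met
5. fire-alarm system test 176 days ago vs limit 180 → met
6. condition 'has more than 50 beds' does not hold → requirement n/a → met
7. residents per night-shift aide 1 ≤ 14 → met
8. condition 'administers injections' holds; elopement drill 50 days ago vs limit 45 → not met
9. admission agreement template present → met
10. resident-rights training 26 days ago vs limit 30 → met
11. state survey 37 days ago vs limit 30 → not met
Not met: 8, 11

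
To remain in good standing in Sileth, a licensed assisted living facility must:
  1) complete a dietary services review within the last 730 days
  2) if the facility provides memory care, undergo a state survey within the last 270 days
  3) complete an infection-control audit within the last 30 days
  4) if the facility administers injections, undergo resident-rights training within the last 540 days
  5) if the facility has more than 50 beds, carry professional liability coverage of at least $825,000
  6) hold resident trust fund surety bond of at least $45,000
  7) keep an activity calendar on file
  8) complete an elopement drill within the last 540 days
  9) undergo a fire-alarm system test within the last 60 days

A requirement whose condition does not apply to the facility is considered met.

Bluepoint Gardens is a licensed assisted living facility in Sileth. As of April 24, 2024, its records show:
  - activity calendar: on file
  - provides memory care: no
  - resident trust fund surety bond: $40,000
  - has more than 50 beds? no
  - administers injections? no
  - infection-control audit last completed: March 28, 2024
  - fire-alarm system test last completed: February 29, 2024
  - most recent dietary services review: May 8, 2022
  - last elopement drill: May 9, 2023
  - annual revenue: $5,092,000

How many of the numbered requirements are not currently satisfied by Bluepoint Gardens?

1. dietary services review 717 days ago vs limit 730 → met
2. condition 'provides memory care' does not hold → requirement n/a → met
3. infection-control audit 27 days ago vs limit 30 → met
4. condition 'administers injections' does not hold → requirement n/a → met
5. condition 'has more than 50 beds' does not hold → requirement n/a → met
6. resident trust fund surety bond $40,000 < $45,000 → not met
7. activity calendar present → met
8. elopement drill 351 days ago vs limit 540 → met
9. fire-alarm system test 55 days ago vs limit 60 → met
Not met: 1 of 9

1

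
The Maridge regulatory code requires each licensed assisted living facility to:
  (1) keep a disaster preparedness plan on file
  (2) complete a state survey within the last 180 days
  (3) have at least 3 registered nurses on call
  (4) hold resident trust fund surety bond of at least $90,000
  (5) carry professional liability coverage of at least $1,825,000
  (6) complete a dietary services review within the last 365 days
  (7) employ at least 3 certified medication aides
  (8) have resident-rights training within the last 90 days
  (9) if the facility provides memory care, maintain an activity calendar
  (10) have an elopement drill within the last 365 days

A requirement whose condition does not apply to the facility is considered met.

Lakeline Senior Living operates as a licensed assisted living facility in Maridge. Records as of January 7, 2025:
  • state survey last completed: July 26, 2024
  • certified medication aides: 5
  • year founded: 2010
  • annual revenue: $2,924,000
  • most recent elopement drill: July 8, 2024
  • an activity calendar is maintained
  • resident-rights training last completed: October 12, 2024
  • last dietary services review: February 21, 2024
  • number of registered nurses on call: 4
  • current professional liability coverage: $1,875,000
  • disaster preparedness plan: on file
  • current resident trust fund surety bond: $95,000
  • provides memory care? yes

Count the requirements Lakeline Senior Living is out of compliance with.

1. disaster preparedness plan present → met
2. state survey 165 days ago vs limit 180 → met
3. registered nurses on call 4 ≥ 3 → met
4. resident trust fund surety bond $95,000 ≥ $90,000 → met
5. professional liability coverage $1,875,000 ≥ $1,825,000 → met
6. dietary services review 321 days ago vs limit 365 → met
7. certified medication aides 5 ≥ 3 → met
8. resident-rights training 87 days ago vs limit 90 → met
9. condition 'provides memory care' holds; activity calendar present → met
10. elopement drill 183 days ago vs limit 365 → met
Not met: 0 of 10

0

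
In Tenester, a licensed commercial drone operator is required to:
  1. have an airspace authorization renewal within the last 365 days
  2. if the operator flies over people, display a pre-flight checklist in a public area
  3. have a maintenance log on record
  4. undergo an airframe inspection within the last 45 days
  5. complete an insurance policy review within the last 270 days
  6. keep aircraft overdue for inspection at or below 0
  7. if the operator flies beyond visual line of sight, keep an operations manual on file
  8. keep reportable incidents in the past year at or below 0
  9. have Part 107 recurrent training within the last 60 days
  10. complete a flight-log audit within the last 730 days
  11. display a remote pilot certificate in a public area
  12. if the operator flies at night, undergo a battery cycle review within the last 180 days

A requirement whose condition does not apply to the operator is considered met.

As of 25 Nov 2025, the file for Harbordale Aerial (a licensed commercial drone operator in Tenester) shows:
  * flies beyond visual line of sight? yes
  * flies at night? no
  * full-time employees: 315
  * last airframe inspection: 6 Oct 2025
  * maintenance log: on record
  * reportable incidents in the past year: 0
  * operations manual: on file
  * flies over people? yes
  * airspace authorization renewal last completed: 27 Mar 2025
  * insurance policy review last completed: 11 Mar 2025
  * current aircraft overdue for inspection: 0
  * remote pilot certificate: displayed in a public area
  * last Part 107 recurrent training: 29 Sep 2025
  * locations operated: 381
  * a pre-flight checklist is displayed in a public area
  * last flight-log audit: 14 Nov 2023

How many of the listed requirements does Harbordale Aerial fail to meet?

2

1. airspace authorization renewal 243 days ago vs limit 365 → met
2. condition 'flies over people' holds; pre-flight checklist present → met
3. maintenance log present → met
4. airframe inspection 50 days ago vs limit 45 → not met
5. insurance policy review 259 days ago vs limit 270 → met
6. aircraft overdue for inspection 0 ≤ 0 → met
7. condition 'flies beyond visual line of sight' holds; operations manual present → met
8. reportable incidents in the past year 0 ≤ 0 → met
9. Part 107 recurrent training 57 days ago vs limit 60 → met
10. flight-log audit 742 days ago vs limit 730 → not met
11. remote pilot certificate present → met
12. condition 'flies at night' does not hold → requirement n/a → met
Not met: 2 of 12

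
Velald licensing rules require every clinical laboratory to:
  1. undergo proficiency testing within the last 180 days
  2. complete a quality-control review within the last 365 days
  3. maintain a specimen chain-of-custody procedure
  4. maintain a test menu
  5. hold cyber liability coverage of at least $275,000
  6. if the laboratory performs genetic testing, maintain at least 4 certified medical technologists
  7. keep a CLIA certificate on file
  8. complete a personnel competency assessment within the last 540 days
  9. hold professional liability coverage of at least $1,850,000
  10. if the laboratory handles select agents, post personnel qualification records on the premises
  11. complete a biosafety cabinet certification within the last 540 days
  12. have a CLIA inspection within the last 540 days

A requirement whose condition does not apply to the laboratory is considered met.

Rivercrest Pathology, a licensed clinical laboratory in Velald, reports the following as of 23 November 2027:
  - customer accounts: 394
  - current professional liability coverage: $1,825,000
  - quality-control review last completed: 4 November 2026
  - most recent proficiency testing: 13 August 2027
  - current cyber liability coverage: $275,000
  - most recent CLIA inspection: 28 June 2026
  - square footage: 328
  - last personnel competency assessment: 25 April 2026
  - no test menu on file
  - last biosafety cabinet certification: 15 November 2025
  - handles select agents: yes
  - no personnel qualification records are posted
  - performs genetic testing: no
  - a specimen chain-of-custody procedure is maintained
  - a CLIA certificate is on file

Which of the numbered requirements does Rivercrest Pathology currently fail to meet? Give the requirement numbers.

2, 4, 8, 9, 10, 11

1. proficiency testing 102 days ago vs limit 180 → met
2. quality-control review 384 days ago vs limit 365 → not met
3. specimen chain-of-custody procedure present → met
4. test menu absent → not met
5. cyber liability coverage $275,000 ≥ $275,000 → met
6. condition 'performs genetic testing' does not hold → requirement n/a → met
7. CLIA certificate present → met
8. personnel competency assessment 577 days ago vs limit 540 → not met
9. professional liability coverage $1,825,000 < $1,850,000 → not met
10. condition 'handles select agents' holds; personnel qualification records absent → not met
11. biosafety cabinet certification 738 days ago vs limit 540 → not met
12. CLIA inspection 513 days ago vs limit 540 → met
Not met: 2, 4, 8, 9, 10, 11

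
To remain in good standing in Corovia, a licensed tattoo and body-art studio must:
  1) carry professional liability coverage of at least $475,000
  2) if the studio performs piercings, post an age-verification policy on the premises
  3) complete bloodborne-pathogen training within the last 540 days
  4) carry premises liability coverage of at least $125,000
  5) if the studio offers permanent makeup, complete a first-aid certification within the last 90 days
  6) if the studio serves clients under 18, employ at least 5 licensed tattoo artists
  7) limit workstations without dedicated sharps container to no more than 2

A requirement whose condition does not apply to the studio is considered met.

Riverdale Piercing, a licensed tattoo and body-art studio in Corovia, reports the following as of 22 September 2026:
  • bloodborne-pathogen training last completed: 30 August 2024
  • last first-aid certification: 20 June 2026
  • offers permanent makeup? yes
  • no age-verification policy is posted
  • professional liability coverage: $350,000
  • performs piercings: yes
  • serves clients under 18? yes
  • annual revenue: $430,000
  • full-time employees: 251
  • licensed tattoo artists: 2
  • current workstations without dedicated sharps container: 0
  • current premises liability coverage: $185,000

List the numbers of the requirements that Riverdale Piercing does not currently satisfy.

1, 2, 3, 5, 6

1. professional liability coverage $350,000 < $475,000 → not met
2. condition 'performs piercings' holds; age-verification policy absent → not met
3. bloodborne-pathogen training 753 days ago vs limit 540 → not met
4. premises liability coverage $185,000 ≥ $125,000 → met
5. condition 'offers permanent makeup' holds; first-aid certification 94 days ago vs limit 90 → not met
6. condition 'serves clients under 18' holds; licensed tattoo artists 2 < 5 → not met
7. workstations without dedicated sharps container 0 ≤ 2 → met
Not met: 1, 2, 3, 5, 6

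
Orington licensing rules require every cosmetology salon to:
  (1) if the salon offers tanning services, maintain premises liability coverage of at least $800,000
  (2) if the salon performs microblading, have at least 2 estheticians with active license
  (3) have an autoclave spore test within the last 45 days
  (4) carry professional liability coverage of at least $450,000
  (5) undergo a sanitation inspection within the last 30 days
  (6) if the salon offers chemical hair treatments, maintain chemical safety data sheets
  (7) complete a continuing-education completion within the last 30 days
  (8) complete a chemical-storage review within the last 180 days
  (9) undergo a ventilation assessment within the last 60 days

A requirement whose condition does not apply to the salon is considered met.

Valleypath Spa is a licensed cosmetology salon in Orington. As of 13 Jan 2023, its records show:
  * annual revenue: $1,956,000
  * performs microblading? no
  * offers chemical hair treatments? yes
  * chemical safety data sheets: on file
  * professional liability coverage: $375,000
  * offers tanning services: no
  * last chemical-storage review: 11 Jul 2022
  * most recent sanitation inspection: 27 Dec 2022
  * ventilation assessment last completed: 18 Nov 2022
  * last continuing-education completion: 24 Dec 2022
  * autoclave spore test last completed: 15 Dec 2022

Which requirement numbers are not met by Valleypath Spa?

1. condition 'offers tanning services' does not hold → requirement n/a → met
2. condition 'performs microblading' does not hold → requirement n/a → met
3. autoclave spore test 29 days ago vs limit 45 → met
4. professional liability coverage $375,000 < $450,000 → not met
5. sanitation inspection 17 days ago vs limit 30 → met
6. condition 'offers chemical hair treatments' holds; chemical safety data sheets present → met
7. continuing-education completion 20 days ago vs limit 30 → met
8. chemical-storage review 186 days ago vs limit 180 → not met
9. ventilation assessment 56 days ago vs limit 60 → met
Not met: 4, 8

4, 8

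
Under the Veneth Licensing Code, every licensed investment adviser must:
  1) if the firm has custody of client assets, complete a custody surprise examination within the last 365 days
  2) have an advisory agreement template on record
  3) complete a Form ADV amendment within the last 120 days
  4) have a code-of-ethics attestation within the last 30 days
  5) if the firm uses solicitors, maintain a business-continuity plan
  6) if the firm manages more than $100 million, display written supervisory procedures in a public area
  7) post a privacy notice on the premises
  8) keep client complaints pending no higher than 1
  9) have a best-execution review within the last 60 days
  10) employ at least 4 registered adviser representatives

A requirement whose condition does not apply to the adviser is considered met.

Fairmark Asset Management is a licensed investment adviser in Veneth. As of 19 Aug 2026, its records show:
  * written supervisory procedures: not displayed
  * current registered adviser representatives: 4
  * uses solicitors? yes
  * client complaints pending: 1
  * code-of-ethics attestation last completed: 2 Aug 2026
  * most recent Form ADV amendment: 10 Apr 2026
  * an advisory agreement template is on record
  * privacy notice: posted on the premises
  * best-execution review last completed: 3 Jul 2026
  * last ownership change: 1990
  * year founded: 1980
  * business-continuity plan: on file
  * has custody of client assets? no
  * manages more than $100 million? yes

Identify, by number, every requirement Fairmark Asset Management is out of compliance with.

3, 6

1. condition 'has custody of client assets' does not hold → requirement n/a → met
2. advisory agreement template present → met
3. Form ADV amendment 131 days ago vs limit 120 → not met
4. code-of-ethics attestation 17 days ago vs limit 30 → met
5. condition 'uses solicitors' holds; business-continuity plan present → met
6. condition 'manages more than $100 million' holds; written supervisory procedures absent → not met
7. privacy notice present → met
8. client complaints pending 1 ≤ 1 → met
9. best-execution review 47 days ago vs limit 60 → met
10. registered adviser representatives 4 ≥ 4 → met
Not met: 3, 6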